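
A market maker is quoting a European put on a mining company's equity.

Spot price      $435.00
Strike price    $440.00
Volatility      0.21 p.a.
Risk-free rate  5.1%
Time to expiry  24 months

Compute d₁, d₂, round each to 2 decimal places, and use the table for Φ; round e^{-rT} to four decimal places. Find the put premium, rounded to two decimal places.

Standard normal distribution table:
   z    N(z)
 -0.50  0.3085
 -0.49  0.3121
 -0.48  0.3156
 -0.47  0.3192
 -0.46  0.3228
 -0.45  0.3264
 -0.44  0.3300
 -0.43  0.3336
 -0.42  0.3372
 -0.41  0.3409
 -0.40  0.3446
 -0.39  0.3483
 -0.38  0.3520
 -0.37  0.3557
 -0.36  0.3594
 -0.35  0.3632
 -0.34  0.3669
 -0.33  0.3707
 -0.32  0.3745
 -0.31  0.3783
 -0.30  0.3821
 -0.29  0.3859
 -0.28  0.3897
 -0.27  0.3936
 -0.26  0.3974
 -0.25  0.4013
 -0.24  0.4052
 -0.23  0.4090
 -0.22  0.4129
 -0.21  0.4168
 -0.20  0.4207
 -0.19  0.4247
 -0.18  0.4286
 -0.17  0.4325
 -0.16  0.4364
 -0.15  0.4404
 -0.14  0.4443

T = 2;  σ√T = 0.2970
d₁ = [ln(435/440) + (0.051 + 0.21²/2)·2] / 0.2970 = [-0.0114 + 0.1461] / 0.2970 = 0.4535 → 0.45
d₂ = d₁ − σ√T = 0.4535 − 0.2970 = 0.1565 → 0.16
exp(−rT) = exp(−0.051·2) = 0.9030
N(−d₂) = N(-0.16) = 0.4364;  N(−d₁) = N(-0.45) = 0.3264
P = 440·0.9030·0.4364 − 435·0.3264 = 173.3904 − 141.9840 = 31.4064

$31.41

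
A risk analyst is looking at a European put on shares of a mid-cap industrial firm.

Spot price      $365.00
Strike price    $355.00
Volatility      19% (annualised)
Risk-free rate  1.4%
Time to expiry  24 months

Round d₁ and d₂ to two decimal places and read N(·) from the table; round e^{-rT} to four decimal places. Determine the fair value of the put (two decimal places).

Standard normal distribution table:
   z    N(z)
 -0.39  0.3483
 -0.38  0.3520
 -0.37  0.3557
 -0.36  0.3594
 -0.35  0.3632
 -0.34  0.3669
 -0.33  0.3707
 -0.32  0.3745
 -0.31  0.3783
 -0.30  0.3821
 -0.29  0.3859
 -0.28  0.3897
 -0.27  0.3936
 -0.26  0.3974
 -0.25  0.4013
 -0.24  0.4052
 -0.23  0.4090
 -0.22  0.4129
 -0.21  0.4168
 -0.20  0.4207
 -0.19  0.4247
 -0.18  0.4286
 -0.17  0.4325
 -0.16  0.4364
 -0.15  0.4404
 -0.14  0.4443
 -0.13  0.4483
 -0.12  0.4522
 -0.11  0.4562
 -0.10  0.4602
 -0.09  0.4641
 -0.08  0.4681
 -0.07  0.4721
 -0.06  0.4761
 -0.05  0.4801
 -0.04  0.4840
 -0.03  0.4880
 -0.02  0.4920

σ√T = 0.19·√2 = 0.2687
d₁ = [ln(365/355) + (0.014 + ½·0.19²)·2] / (σ√T) = (0.0278 + 0.0641) / 0.2687 = 0.3419 → 0.34
d₂ = 0.3419 − 0.2687 = 0.0732 → 0.07
exp(−rT) = exp(−0.014·2) = 0.9724
P = 355·0.9724·N(-0.07) − 365·N(-0.34) = 355·0.9724·0.4721 − 365·0.3669 = 162.9699 − 133.9185 = 29.0514

$29.05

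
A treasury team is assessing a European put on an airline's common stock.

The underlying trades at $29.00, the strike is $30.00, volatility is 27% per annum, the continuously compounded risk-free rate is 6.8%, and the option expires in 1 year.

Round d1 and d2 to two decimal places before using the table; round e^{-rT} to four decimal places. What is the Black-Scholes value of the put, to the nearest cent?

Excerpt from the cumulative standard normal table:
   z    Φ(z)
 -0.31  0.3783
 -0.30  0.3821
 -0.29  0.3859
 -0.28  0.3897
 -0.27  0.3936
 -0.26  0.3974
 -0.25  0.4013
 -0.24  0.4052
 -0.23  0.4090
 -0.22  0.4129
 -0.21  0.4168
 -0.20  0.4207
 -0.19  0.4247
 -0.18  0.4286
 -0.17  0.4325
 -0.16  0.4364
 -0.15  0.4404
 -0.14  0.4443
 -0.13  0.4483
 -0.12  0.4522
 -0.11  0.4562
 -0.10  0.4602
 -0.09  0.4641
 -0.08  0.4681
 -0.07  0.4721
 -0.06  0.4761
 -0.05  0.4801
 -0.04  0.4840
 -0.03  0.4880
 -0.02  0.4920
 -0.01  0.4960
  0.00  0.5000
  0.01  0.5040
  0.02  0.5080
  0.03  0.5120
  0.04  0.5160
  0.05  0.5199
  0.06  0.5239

$2.60

T = 1;  σ√T = 0.2700
d₁ = [ln(29/30) + (0.068 + ½·0.27²)·1] / (σ√T) = (-0.0339 + 0.1045) / 0.2700 = 0.2613 which rounds to 0.26
d₂ = 0.2613 − 0.2700 = -0.0087 which rounds to -0.01
e^(−rT) = e^(−0.068·1) = 0.9343
N(−d₂) = N(0.01) = 0.5040;  N(−d₁) = N(-0.26) = 0.3974
P = 30·0.9343·0.5040 − 29·0.3974 = 14.1266 − 11.5246 = 2.6020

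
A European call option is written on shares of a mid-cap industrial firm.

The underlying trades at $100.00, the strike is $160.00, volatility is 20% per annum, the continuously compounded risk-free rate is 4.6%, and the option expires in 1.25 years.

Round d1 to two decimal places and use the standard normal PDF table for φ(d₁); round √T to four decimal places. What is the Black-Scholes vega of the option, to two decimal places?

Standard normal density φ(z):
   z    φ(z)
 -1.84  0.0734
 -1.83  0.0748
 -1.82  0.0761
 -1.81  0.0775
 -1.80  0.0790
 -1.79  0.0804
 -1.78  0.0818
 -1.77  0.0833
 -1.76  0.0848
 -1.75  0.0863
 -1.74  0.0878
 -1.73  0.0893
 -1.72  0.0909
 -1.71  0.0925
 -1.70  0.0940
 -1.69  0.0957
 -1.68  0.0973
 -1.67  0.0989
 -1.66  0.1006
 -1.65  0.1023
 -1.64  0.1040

9.98

σ√T = 0.2 × 1.1180 = 0.2236
ln(S/K) + (r + σ²/2)T = ln(100/160) + (0.046 + 0.2²/2)·1.25 = -0.4700 + 0.0825 = -0.3875
d₁ = -0.3875 / 0.2236 = -1.7330 ⇒ -1.73
√T = √1.25 = 1.1180
φ(d₁) = φ(-1.73) = 0.0893
vega = S·φ(d₁)·√T = 100·0.0893·1.1180 = 9.9837
(The put has the same vega.)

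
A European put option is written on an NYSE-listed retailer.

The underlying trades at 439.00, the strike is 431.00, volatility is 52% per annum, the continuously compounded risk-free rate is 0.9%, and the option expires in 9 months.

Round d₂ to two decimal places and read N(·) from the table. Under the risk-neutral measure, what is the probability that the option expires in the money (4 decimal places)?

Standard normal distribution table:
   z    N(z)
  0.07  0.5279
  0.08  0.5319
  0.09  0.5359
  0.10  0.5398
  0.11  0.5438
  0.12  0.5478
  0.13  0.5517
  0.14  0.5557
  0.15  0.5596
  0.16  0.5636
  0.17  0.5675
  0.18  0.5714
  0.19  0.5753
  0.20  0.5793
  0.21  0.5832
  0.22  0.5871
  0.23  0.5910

0.5675

T = 0.75;  σ√T = 0.4503
d₁ = [ln(439/431) + (0.009 + 0.52²/2)·0.75] / 0.4503 = [0.0184 + 0.1082] / 0.4503 = 0.2810 → 0.28
d₂ = d₁ − σ√T = 0.2810 − 0.4503 = -0.1693 → -0.17
Pr(exercise) under Q = N(−d₂) = N(0.17) = 0.5675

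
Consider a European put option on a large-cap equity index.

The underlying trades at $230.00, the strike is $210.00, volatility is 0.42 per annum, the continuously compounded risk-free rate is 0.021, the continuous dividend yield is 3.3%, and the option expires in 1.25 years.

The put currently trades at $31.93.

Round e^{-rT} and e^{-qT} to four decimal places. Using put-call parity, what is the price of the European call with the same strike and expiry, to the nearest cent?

$48.08

exp(−qT) = exp(−0.033·1.25) = 0.9596;  exp(−rT) = exp(−0.021·1.25) = 0.9741
Put-call parity: C − P = S·e^(−qT) − K·e^(−rT) = 230·0.9596 − 210·0.9741 = 220.7080 − 204.5610 = 16.1470
C = P + (C − P) = 31.93 + (16.1470) = 48.0770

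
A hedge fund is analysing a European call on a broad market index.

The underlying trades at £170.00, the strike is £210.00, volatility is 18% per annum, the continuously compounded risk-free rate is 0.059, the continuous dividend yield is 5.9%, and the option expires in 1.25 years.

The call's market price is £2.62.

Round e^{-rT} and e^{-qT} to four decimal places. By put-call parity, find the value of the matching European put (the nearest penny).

e^(−qT) = e^(−0.059·1.25) = 0.9289;  e^(−rT) = e^(−0.059·1.25) = 0.9289
Put-call parity: C − P = S·e^(−qT) − K·e^(−rT) = 170·0.9289 − 210·0.9289 = 157.9130 − 195.0690 = -37.1560
P = C − (C − P) = 2.62 − (-37.1560) = 39.7760

£39.78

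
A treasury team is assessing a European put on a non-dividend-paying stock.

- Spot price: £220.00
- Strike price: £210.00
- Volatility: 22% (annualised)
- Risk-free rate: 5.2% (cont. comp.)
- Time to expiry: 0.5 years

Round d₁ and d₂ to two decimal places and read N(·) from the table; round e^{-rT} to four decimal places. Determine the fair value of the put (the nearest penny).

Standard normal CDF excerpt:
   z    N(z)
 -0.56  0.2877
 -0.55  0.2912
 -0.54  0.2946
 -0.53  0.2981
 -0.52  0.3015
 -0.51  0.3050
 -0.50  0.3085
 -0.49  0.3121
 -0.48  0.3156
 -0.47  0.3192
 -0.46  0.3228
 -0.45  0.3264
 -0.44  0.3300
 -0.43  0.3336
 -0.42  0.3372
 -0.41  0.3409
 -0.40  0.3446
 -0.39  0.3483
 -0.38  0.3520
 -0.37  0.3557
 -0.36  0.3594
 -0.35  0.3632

£6.45

σ√T = 0.22·√0.5 = 0.1556
d₁ = [ln(220/210) + (0.052 + 0.22²/2)·0.5] / 0.1556 = [0.0465 + 0.0381] / 0.1556 = 0.5440 → 0.54
d₂ = d₁ − σ√T = 0.5440 − 0.1556 = 0.3884 → 0.39
exp(−rT) = exp(−0.052·0.5) = 0.9743
P = 210·0.9743·N(-0.39) − 220·N(-0.54) = 210·0.9743·0.3483 − 220·0.2946 = 71.2632 − 64.8120 = 6.4512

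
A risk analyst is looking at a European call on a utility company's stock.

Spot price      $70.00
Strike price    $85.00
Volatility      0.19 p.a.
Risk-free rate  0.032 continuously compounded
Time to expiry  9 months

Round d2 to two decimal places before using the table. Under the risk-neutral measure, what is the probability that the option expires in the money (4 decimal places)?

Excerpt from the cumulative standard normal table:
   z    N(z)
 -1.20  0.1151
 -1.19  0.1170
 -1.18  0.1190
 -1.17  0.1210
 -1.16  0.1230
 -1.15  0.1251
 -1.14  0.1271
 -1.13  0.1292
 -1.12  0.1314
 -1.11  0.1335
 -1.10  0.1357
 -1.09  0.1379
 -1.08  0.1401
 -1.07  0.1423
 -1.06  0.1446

σ√T = 0.19 × 0.8660 = 0.1645
d₁ = [ln(70/85) + (0.032 + 0.19²/2)·0.75] / 0.1645 = [-0.1942 + 0.0375] / 0.1645 = -0.9518 → -0.95
d₂ = d₁ − σ√T = -0.9518 − 0.1645 = -1.1164 → -1.12
Pr(exercise) under Q = N(d₂) = 0.1314

0.1314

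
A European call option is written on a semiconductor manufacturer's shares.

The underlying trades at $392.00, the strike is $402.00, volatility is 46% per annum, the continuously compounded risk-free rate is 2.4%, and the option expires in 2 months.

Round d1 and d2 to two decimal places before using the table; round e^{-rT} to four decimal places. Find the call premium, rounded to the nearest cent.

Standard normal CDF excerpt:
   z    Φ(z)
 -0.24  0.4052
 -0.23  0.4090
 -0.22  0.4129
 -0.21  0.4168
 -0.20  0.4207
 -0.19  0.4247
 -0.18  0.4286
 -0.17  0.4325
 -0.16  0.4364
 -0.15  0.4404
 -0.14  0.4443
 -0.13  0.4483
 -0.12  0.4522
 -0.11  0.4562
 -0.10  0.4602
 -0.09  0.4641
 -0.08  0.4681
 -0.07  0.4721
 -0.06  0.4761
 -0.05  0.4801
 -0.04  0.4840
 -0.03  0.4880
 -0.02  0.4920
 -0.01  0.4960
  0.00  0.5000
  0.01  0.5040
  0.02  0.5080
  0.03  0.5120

$25.98

σ√T = 0.46·√0.1667 = 0.1878
d₁ = [ln(392/402) + (0.024 + 0.46²/2)·0.1667] / 0.1878 = [-0.0252 + 0.0216] / 0.1878 = -0.0189 → -0.02
d₂ = d₁ − σ√T = -0.0189 − 0.1878 = -0.2067 → -0.21
exp(−rT) = exp(−0.024·0.1667) = 0.9960
N(d₁) = N(-0.02) = 0.4920;  N(d₂) = N(-0.21) = 0.4168
C = 392·0.4920 − 402·0.9960·0.4168 = 192.8640 − 166.8834 = 25.9806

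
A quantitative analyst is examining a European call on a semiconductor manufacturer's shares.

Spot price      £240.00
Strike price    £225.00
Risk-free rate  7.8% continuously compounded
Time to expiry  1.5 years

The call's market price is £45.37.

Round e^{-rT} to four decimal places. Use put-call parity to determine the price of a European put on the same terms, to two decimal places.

exp(−rT) = exp(−0.078·1.5) = 0.8896
Put-call parity: C − P = S − K·e^(−rT) = 240 − 225·0.8896 = 240 − 200.1600 = 39.8400
P = C − (C − P) = 45.37 − (39.8400) = 5.5300

£5.53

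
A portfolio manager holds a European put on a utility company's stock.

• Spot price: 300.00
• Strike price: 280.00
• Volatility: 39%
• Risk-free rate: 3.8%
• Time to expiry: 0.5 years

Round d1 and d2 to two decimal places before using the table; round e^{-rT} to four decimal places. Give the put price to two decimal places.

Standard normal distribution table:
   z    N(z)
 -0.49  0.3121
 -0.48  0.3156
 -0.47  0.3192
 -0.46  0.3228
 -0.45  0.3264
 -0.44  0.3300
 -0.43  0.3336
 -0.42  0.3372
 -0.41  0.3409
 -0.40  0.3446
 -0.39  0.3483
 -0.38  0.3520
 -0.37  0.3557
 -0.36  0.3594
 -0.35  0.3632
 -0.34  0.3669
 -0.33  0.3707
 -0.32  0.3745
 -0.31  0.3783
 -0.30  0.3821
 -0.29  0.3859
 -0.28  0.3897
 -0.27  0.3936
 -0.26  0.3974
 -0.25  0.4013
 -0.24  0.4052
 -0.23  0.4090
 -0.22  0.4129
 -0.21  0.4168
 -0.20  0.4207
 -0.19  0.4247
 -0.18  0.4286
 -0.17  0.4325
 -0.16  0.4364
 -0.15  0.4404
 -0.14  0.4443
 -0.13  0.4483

σ√T = 0.39 × 0.7071 = 0.2758
ln(S/K) + (r + σ²/2)T = ln(300/280) + (0.038 + 0.39²/2)·0.5 = 0.0690 + 0.0570 = 0.1260
d₁ = 0.1260 / 0.2758 = 0.4570 → 0.46
d₂ = d₁ − σ√T = 0.4570 − 0.2758 = 0.1812 → 0.18
e^(−rT) = e^(−0.038·0.5) = 0.9812
N(−d₂) = N(-0.18) = 0.4286;  N(−d₁) = N(-0.46) = 0.3228
P = 280·0.9812·0.4286 − 300·0.3228 = 117.7518 − 96.8400 = 20.9118

20.91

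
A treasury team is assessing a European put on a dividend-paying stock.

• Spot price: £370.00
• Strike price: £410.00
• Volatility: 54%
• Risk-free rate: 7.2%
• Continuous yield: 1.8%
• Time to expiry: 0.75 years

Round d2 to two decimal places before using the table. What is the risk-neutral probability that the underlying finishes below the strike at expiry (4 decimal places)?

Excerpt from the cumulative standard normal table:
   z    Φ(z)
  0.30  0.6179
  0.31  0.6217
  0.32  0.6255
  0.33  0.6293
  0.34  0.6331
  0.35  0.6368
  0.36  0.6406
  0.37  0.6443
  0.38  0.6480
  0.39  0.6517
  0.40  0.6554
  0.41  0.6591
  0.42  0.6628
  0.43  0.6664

0.6443

σ√T = 0.54·√0.75 = 0.4677
ln(S/K) + (r − q + σ²/2)T = ln(370/410) + (0.072 − 0.018 + 0.54²/2)·0.75 = -0.1027 + 0.1499 = 0.0472
d₁ = 0.0472 / 0.4677 = 0.1009 → 0.10
d₂ = d₁ − σ√T = 0.1009 − 0.4677 = -0.3667 → -0.37
Risk-neutral Pr[S_T < K] = N(−d₂) = N(0.37) = 0.6443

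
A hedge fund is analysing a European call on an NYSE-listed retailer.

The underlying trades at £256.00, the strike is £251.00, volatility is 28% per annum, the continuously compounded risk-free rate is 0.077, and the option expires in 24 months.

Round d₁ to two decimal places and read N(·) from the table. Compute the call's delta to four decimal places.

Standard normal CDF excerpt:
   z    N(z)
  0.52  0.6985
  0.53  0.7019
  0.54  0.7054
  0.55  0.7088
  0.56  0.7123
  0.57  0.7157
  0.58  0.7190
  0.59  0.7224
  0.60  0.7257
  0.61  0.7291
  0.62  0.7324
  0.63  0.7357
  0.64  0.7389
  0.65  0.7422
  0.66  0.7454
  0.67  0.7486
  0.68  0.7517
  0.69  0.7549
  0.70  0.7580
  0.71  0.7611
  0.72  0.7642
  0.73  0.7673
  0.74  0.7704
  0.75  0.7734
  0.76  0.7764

σ√T = 0.28·√2 = 0.3960
d₁ = [ln(256/251) + (0.077 + 0.28²/2)·2] / 0.3960 = [0.0197 + 0.2324] / 0.3960 = 0.6367 which rounds to 0.64
N(d₁) = N(0.64) = 0.7389
Δ_call = N(d₁) = 0.7389

0.7389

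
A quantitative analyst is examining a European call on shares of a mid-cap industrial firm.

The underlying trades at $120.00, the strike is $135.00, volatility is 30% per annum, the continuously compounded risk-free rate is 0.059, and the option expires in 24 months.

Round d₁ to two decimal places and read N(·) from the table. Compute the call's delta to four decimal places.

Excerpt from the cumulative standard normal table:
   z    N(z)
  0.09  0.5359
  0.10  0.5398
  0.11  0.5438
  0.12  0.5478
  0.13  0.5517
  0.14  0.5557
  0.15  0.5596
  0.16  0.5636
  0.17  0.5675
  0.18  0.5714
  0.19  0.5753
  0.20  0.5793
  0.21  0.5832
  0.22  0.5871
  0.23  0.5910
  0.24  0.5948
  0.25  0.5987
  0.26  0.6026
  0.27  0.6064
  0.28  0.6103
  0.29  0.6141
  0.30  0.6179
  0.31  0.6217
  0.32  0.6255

0.5832

σ√T = 0.3·√2 = 0.4243
d₁ = [ln(120/135) + (0.059 + ½·0.3²)·2] / (σ√T) = (-0.1178 + 0.2080) / 0.4243 = 0.2126 ⇒ 0.21
N(d₁) = N(0.21) = 0.5832
Δ_call = N(d₁) = 0.5832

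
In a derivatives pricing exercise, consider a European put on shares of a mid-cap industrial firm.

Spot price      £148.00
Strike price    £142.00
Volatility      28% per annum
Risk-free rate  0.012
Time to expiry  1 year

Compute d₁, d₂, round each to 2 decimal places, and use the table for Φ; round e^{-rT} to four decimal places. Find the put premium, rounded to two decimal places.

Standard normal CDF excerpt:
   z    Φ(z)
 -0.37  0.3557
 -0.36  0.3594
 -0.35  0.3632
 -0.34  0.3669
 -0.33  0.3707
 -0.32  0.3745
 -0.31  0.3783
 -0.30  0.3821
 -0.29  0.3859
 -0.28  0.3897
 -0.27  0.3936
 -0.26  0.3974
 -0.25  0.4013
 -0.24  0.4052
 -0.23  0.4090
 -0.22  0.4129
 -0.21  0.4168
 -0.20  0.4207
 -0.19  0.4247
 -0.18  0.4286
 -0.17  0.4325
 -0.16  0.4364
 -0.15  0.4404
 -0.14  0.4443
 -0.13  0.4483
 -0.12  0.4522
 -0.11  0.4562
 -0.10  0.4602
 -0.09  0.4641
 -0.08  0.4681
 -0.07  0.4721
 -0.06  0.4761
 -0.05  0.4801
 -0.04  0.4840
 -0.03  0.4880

£12.50

σ√T = 0.28 × 1.0000 = 0.2800
d₁ = [ln(148/142) + (0.012 + 0.28²/2)·1] / 0.2800 = [0.0414 + 0.0512] / 0.2800 = 0.3307 which rounds to 0.33
d₂ = d₁ − σ√T = 0.3307 − 0.2800 = 0.0507 which rounds to 0.05
exp(−rT) = exp(−0.012·1) = 0.9881
P = 142·0.9881·N(-0.05) − 148·N(-0.33) = 142·0.9881·0.4801 − 148·0.3707 = 67.3629 − 54.8636 = 12.4993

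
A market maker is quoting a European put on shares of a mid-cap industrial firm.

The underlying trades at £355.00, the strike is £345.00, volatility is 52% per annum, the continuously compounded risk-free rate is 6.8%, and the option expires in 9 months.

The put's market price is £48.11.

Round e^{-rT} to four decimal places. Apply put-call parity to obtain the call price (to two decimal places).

£75.26

e^(−rT) = e^(−0.068·0.75) = 0.9503
Put-call parity: C − P = S − K·e^(−rT) = 355 − 345·0.9503 = 355 − 327.8535 = 27.1465
C = P + (C − P) = 48.11 + (27.1465) = 75.2565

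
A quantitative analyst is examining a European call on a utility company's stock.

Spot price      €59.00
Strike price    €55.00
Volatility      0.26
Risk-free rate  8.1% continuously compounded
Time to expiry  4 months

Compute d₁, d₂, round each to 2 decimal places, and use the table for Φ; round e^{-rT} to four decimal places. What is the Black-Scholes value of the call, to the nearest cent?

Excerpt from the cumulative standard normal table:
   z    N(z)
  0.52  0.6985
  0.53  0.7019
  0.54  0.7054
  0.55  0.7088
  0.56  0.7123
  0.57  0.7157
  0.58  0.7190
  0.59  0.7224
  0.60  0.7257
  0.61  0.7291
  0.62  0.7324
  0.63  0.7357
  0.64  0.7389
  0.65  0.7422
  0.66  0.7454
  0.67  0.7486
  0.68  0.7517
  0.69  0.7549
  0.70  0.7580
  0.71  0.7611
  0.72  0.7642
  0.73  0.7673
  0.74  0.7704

€6.77

σ√T = 0.26·√0.3333 = 0.1501
ln(S/K) + (r + σ²/2)T = ln(59/55) + (0.081 + 0.26²/2)·0.3333 = 0.0702 + 0.0383 = 0.1085
d₁ = 0.1085 / 0.1501 = 0.7226 ≈ 0.72
d₂ = d₁ − σ√T = 0.7226 − 0.1501 = 0.5725 ≈ 0.57
exp(−rT) = exp(−0.081·0.3333) = 0.9734
N(d₁) = N(0.72) = 0.7642;  N(d₂) = N(0.57) = 0.7157
C = 59·0.7642 − 55·0.9734·0.7157 = 45.0878 − 38.3164 = 6.7714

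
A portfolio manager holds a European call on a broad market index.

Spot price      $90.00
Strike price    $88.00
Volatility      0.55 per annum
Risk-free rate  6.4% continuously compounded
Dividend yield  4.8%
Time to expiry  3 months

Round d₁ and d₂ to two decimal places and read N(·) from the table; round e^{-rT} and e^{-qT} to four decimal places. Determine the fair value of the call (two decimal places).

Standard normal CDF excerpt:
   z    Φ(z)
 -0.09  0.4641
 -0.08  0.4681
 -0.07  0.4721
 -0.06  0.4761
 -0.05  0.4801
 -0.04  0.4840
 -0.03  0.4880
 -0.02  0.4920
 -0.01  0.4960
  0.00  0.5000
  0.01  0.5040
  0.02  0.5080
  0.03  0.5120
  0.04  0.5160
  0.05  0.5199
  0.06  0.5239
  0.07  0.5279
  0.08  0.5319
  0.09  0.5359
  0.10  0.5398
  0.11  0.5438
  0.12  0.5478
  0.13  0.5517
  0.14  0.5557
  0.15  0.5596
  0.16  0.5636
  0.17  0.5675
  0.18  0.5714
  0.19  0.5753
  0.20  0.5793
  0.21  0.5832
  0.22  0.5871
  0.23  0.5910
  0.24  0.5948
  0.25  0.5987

T = 0.25;  σ√T = 0.2750
d₁ = [ln(90/88) + (0.064 − 0.048 + 0.55²/2)·0.25] / 0.2750 = [0.0225 + 0.0418] / 0.2750 = 0.2338 → 0.23
d₂ = d₁ − σ√T = 0.2338 − 0.2750 = -0.0412 → -0.04
e^(−qT) = e^(−0.048·0.25) = 0.9881;  e^(−rT) = e^(−0.064·0.25) = 0.9841
N(d₁) = N(0.23) = 0.5910;  N(d₂) = N(-0.04) = 0.4840
C = 90·0.9881·0.5910 − 88·0.9841·0.4840 = 52.5570 − 41.9148 = 10.6423

$10.64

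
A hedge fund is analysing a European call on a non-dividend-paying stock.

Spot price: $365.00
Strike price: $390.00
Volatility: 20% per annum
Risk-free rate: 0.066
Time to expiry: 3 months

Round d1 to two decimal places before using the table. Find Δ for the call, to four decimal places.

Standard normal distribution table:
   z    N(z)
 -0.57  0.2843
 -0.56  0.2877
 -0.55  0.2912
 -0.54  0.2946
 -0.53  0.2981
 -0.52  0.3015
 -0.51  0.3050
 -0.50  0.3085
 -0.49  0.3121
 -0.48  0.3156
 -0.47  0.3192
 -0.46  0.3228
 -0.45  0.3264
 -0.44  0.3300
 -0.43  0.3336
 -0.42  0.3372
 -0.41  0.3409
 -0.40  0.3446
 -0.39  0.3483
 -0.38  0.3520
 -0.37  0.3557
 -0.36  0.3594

0.3264

T = 0.25;  σ√T = 0.1000
d₁ = [ln(365/390) + (0.066 + 0.2²/2)·0.25] / 0.1000 = [-0.0662 + 0.0215] / 0.1000 = -0.4475 ≈ -0.45
N(d₁) = N(-0.45) = 0.3264
Δ_call = N(d₁) = 0.3264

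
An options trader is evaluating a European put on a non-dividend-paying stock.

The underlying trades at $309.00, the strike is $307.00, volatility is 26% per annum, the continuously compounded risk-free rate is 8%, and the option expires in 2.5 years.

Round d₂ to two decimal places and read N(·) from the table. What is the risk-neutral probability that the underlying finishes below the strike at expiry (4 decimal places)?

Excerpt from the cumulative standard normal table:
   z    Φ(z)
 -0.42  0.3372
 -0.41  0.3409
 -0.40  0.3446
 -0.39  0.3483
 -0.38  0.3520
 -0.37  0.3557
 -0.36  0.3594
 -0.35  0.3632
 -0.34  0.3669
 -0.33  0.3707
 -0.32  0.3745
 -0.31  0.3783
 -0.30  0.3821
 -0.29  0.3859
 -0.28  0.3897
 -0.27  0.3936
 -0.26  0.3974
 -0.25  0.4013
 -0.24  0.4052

σ√T = 0.26·√2.5 = 0.4111
d₁ = [ln(309/307) + (0.08 + 0.26²/2)·2.5] / 0.4111 = [0.0065 + 0.2845] / 0.4111 = 0.7078 → 0.71
d₂ = d₁ − σ√T = 0.7078 − 0.4111 = 0.2968 → 0.30
Risk-neutral Pr[S_T < K] = N(−d₂) = N(-0.30) = 0.3821

0.3821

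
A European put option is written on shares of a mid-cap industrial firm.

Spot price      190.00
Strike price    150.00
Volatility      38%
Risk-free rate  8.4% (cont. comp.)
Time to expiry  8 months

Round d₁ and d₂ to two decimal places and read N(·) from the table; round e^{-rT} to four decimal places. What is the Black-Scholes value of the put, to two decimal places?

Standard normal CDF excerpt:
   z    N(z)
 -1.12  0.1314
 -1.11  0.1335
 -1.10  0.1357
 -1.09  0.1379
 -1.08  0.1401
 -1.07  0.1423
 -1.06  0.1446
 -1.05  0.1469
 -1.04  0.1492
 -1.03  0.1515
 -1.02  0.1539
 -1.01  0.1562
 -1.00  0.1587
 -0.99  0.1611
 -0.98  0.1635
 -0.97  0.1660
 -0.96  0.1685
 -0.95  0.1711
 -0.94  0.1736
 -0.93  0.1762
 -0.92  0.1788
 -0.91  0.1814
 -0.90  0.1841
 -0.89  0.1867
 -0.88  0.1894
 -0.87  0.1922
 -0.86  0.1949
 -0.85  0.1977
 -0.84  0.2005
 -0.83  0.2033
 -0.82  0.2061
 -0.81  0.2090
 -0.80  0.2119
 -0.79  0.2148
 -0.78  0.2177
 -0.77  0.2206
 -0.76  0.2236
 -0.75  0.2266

σ√T = 0.38·√0.6667 = 0.3103
d₁ = [ln(190/150) + (0.084 + 0.38²/2)·0.6667] / 0.3103 = [0.2364 + 0.1041] / 0.3103 = 1.0975 → 1.10
d₂ = d₁ − σ√T = 1.0975 − 0.3103 = 0.7872 → 0.79
e^(−rT) = e^(−0.084·0.6667) = 0.9455
P = 150·0.9455·N(-0.79) − 190·N(-1.10) = 150·0.9455·0.2148 − 190·0.1357 = 30.4640 − 25.7830 = 4.6810

4.68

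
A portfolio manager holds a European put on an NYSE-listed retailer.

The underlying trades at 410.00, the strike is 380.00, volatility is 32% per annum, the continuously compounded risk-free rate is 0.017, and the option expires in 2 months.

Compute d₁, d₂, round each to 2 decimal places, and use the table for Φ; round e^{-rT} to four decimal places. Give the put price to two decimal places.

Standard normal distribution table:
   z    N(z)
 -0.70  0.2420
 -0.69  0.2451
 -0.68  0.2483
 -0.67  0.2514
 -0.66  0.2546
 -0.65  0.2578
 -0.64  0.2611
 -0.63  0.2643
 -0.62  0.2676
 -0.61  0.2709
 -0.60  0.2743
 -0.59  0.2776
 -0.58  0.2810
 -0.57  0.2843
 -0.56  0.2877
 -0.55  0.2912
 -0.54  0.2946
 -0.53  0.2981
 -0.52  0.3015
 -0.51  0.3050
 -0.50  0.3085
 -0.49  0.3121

8.56

T = 0.1667;  σ√T = 0.1306
d₁ = [ln(410/380) + (0.017 + 0.32²/2)·0.1667] / 0.1306 = [0.0760 + 0.0114] / 0.1306 = 0.6687 ⇒ 0.67
d₂ = d₁ − σ√T = 0.6687 − 0.1306 = 0.5380 ⇒ 0.54
exp(−rT) = exp(−0.017·0.1667) = 0.9972
N(−d₂) = N(-0.54) = 0.2946;  N(−d₁) = N(-0.67) = 0.2514
P = 380·0.9972·0.2946 − 410·0.2514 = 111.6345 − 103.0740 = 8.5605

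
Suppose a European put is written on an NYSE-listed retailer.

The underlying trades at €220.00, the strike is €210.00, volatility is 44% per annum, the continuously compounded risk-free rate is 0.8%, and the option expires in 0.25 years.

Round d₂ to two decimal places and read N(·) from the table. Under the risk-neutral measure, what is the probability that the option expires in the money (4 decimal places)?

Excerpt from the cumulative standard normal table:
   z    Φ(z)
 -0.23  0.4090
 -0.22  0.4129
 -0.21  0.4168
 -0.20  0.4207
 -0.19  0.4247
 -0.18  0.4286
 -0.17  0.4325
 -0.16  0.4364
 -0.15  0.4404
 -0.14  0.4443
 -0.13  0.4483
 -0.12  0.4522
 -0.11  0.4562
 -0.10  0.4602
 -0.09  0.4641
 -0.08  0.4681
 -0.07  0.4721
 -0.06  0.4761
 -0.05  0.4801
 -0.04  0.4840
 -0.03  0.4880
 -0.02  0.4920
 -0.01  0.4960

0.4562

σ√T = 0.44·√0.25 = 0.2200
d₁ = [ln(220/210) + (0.008 + 0.44²/2)·0.25] / 0.2200 = [0.0465 + 0.0262] / 0.2200 = 0.3305 which rounds to 0.33
d₂ = d₁ − σ√T = 0.3305 − 0.2200 = 0.1105 which rounds to 0.11
Risk-neutral Pr[S_T < K] = N(−d₂) = N(-0.11) = 0.4562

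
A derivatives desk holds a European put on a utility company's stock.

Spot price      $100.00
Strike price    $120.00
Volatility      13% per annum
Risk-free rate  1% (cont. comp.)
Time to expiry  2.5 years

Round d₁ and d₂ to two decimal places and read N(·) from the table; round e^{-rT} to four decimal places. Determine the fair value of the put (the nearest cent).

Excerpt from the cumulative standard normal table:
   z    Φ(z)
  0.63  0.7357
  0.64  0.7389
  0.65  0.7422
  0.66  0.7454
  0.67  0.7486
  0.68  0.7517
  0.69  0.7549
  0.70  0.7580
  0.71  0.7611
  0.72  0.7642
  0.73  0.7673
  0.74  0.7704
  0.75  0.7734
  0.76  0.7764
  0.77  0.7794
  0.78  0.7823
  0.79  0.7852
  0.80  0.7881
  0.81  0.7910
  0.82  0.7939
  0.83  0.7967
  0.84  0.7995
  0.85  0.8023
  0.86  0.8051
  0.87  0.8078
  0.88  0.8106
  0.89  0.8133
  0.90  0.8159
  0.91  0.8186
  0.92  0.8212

$20.00

σ√T = 0.13·√2.5 = 0.2055
d₁ = [ln(100/120) + (0.01 + 0.13²/2)·2.5] / 0.2055 = [-0.1823 + 0.0461] / 0.2055 = -0.6626 which rounds to -0.66
d₂ = d₁ − σ√T = -0.6626 − 0.2055 = -0.8682 which rounds to -0.87
e^(−rT) = e^(−0.01·2.5) = 0.9753
N(−d₂) = N(0.87) = 0.8078;  N(−d₁) = N(0.66) = 0.7454
P = 120·0.9753·0.8078 − 100·0.7454 = 94.5417 − 74.5400 = 20.0017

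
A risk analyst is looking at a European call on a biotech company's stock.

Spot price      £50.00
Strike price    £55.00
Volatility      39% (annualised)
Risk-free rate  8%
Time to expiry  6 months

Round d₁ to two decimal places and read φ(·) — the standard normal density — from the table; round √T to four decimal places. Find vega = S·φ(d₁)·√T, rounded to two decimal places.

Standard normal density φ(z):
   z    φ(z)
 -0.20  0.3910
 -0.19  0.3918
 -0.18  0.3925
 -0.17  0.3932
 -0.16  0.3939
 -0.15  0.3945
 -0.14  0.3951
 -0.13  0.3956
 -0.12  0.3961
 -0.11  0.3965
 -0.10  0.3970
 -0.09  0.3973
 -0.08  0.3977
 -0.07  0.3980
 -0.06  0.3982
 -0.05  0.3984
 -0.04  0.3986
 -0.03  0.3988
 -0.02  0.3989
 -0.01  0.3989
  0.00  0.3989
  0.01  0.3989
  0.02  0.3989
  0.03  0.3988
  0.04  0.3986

14.08

σ√T = 0.39·√0.5 = 0.2758
d₁ = [ln(50/55) + (0.08 + 0.39²/2)·0.5] / 0.2758 = [-0.0953 + 0.0780] / 0.2758 = -0.0627 which rounds to -0.06
√T = √0.5 = 0.7071
φ(d₁) = φ(-0.06) = 0.3982
vega = S·φ(d₁)·√T = 50·0.3982·0.7071 = 14.0784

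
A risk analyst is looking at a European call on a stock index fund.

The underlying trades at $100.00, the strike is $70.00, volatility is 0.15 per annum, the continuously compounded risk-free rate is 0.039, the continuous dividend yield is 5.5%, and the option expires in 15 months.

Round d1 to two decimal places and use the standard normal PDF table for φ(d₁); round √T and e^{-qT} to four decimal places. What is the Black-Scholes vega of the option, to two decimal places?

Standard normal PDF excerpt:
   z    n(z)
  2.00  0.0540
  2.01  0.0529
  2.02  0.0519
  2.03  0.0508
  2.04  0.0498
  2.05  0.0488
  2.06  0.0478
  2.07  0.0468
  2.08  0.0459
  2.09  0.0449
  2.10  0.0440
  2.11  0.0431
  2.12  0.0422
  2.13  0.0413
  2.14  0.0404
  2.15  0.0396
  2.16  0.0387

σ√T = 0.15·√1.25 = 0.1677
d₁ = [ln(100/70) + (0.039 − 0.055 + ½·0.15²)·1.25] / (σ√T) = (0.3567 − 0.0059) / 0.1677 = 2.0914 which rounds to 2.09
√T = √1.25 = 1.1180
φ(d₁) = φ(2.09) = 0.0449
e^(−qT) = e^(−0.055·1.25) = 0.9336
vega = S·e^(−qT)·φ(d₁)·√T = 100·0.9336·0.0449·1.1180 = 4.6865

4.69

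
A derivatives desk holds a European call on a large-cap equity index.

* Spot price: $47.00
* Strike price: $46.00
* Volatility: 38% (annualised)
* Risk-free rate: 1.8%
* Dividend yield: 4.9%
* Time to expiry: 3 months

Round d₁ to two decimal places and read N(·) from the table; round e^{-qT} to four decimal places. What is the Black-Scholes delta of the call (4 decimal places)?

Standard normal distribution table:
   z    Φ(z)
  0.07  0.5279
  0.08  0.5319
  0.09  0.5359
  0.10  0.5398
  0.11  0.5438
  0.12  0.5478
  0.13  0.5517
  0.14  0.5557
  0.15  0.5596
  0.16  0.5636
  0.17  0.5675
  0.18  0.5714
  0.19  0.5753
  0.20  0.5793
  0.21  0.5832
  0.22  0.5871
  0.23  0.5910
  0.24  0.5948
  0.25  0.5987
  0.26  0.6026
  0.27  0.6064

σ√T = 0.38·√0.25 = 0.1900
ln(S/K) + (r − q + σ²/2)T = ln(47/46) + (0.018 − 0.049 + 0.38²/2)·0.25 = 0.0215 + 0.0103 = 0.0318
d₁ = 0.0318 / 0.1900 = 0.1674 ≈ 0.17
N(d₁) = N(0.17) = 0.5675
Δ_call = e^(−qT)·N(d₁) = 0.9878·0.5675 = 0.5606

0.5606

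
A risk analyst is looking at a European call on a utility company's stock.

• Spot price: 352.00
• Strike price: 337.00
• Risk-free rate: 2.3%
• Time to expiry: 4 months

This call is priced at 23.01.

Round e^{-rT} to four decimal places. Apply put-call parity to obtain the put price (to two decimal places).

5.45

exp(−rT) = exp(−0.023·0.3333) = 0.9924
Put-call parity: C − P = S − K·e^(−rT) = 352 − 337·0.9924 = 352 − 334.4388 = 17.5612
P = C − (C − P) = 23.01 − (17.5612) = 5.4488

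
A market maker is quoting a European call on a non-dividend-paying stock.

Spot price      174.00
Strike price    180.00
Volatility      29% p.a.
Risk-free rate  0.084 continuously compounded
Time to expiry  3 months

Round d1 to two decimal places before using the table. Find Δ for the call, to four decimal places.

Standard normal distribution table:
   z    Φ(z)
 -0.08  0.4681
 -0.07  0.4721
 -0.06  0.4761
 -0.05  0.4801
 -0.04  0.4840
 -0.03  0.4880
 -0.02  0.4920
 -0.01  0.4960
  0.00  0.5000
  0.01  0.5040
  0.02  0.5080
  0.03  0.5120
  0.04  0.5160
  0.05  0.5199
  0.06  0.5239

0.4920

σ√T = 0.29 × 0.5000 = 0.1450
d₁ = [ln(174/180) + (0.084 + 0.29²/2)·0.25] / 0.1450 = [-0.0339 + 0.0315] / 0.1450 = -0.0165 → -0.02
N(d₁) = N(-0.02) = 0.4920
Δ_call = N(d₁) = 0.4920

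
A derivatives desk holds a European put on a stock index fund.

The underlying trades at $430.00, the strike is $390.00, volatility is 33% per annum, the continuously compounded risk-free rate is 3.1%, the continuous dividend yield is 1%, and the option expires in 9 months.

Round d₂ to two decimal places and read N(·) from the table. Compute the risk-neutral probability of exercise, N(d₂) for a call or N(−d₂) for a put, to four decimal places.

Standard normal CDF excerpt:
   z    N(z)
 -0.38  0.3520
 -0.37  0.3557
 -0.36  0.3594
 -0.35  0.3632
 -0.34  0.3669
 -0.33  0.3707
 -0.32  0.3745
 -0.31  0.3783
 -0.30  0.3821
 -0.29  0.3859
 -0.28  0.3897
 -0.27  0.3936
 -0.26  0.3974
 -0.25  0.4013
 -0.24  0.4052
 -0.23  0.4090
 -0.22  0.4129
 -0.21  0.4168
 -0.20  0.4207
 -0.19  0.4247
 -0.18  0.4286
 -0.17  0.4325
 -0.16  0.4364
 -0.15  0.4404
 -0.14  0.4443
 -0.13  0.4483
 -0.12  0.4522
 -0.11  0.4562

T = 0.75;  σ√T = 0.2858
d₁ = [ln(430/390) + (0.031 − 0.01 + ½·0.33²)·0.75] / (σ√T) = (0.0976 + 0.0566) / 0.2858 = 0.5397 ⇒ 0.54
d₂ = 0.5397 − 0.2858 = 0.2539 ⇒ 0.25
Pr(exercise) under Q = N(−d₂) = N(-0.25) = 0.4013

0.4013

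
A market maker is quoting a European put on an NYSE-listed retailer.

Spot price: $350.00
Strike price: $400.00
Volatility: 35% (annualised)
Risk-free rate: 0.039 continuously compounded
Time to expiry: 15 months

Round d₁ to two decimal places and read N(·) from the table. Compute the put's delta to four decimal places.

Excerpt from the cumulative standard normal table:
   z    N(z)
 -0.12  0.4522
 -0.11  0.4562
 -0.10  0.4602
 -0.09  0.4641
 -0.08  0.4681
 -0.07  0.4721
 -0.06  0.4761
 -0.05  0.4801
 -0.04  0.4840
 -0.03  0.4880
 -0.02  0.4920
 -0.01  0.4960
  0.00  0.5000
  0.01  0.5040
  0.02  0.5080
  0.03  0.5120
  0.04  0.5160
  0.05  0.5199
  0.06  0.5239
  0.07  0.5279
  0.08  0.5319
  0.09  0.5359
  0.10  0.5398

-0.5080

σ√T = 0.35 × 1.1180 = 0.3913
d₁ = [ln(350/400) + (0.039 + 0.35²/2)·1.25] / 0.3913 = [-0.1335 + 0.1253] / 0.3913 = -0.0210 ⇒ -0.02
N(d₁) = N(-0.02) = 0.4920
Δ_put = N(d₁) − 1 = 0.4920 − 1 = -0.5080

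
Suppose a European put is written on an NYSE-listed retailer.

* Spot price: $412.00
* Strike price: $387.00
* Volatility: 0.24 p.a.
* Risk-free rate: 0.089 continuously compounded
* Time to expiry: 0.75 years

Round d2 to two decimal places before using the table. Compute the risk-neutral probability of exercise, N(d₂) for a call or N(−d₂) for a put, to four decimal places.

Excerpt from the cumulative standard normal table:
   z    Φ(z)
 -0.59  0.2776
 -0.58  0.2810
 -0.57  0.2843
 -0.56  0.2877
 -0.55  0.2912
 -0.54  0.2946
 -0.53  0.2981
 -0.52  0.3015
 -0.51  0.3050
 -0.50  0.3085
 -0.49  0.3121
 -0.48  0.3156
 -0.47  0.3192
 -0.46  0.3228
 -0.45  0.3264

0.3015

σ√T = 0.24·√0.75 = 0.2078
d₁ = [ln(412/387) + (0.089 + 0.24²/2)·0.75] / 0.2078 = [0.0626 + 0.0883] / 0.2078 = 0.7263 → 0.73
d₂ = d₁ − σ√T = 0.7263 − 0.2078 = 0.5184 → 0.52
Pr(exercise) under Q = N(−d₂) = N(-0.52) = 0.3015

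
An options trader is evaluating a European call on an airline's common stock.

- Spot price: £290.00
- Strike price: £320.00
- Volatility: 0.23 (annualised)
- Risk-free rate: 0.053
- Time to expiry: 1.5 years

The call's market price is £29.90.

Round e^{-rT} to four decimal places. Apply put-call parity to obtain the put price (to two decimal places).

£35.45

exp(−rT) = exp(−0.053·1.5) = 0.9236
Put-call parity: C − P = S − K·e^(−rT) = 290 − 320·0.9236 = 290 − 295.5520 = -5.5520
P = C − (C − P) = 29.90 − (-5.5520) = 35.4520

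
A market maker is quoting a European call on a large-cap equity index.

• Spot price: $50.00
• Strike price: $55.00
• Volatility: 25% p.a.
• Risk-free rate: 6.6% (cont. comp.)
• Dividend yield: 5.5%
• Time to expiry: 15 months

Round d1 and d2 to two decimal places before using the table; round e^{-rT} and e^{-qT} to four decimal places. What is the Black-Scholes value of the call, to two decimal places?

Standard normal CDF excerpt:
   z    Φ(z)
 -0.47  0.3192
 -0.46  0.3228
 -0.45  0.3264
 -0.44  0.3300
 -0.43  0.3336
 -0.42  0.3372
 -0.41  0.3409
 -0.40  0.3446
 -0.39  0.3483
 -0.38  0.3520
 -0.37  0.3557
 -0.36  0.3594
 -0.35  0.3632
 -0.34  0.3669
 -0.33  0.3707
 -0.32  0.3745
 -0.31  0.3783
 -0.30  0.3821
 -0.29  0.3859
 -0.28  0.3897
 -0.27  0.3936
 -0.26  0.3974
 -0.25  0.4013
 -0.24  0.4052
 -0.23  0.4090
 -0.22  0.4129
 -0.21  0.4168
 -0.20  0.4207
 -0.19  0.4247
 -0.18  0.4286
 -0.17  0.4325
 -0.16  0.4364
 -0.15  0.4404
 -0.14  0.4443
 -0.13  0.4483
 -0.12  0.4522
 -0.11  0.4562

σ√T = 0.25 × 1.1180 = 0.2795
d₁ = [ln(50/55) + (0.066 − 0.055 + ½·0.25²)·1.25] / (σ√T) = (-0.0953 + 0.0528) / 0.2795 = -0.1520 ≈ -0.15
d₂ = -0.1520 − 0.2795 = -0.4316 ≈ -0.43
exp(−qT) = exp(−0.055·1.25) = 0.9336;  exp(−rT) = exp(−0.066·1.25) = 0.9208
N(d₁) = N(-0.15) = 0.4404;  N(d₂) = N(-0.43) = 0.3336
C = 50·0.9336·0.4404 − 55·0.9208·0.3336 = 20.5579 − 16.8948 = 3.6630

$3.66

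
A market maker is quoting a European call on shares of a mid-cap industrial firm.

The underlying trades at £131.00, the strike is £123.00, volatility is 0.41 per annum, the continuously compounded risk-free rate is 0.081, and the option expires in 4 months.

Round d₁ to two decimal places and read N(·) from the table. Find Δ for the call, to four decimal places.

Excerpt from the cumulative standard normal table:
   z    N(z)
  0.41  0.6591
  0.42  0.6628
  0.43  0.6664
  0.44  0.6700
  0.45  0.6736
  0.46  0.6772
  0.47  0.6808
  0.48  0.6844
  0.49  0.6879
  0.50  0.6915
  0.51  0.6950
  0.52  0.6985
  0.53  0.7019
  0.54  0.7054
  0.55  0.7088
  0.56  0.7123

0.6915

T = 0.3333;  σ√T = 0.2367
d₁ = [ln(131/123) + (0.081 + ½·0.41²)·0.3333] / (σ√T) = (0.0630 + 0.0550) / 0.2367 = 0.4986 ≈ 0.50
N(d₁) = N(0.50) = 0.6915
Δ_call = N(d₁) = 0.6915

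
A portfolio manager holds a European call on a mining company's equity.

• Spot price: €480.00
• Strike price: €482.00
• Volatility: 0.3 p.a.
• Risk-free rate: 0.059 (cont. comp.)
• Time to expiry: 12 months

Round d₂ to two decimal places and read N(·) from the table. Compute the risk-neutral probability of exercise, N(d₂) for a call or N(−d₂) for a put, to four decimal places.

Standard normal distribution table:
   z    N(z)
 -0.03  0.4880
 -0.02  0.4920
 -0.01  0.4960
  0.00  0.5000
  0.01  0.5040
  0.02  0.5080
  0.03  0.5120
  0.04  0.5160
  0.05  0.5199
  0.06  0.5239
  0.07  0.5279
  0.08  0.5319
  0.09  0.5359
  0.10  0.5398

0.5120

σ√T = 0.3·√1 = 0.3000
d₁ = [ln(480/482) + (0.059 + ½·0.3²)·1] / (σ√T) = (-0.0042 + 0.1040) / 0.3000 = 0.3328 → 0.33
d₂ = 0.3328 − 0.3000 = 0.0328 → 0.03
Pr(exercise) under Q = N(d₂) = 0.5120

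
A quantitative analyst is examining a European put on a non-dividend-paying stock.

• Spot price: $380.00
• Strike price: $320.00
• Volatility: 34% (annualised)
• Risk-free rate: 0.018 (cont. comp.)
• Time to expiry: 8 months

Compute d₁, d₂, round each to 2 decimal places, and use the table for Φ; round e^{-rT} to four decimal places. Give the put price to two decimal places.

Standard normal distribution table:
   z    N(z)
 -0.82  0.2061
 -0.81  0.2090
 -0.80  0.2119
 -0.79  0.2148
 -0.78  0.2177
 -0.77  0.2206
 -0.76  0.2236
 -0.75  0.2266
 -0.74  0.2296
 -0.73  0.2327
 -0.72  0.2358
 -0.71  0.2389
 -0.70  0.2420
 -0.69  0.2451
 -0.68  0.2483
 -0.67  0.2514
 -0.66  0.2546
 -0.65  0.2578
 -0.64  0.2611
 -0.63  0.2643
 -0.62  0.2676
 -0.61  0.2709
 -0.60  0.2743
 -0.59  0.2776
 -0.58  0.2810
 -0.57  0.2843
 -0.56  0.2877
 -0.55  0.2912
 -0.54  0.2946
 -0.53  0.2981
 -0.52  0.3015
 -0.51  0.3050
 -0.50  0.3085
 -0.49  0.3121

σ√T = 0.34 × 0.8165 = 0.2776
d₁ = [ln(380/320) + (0.018 + 0.34²/2)·0.6667] / 0.2776 = [0.1719 + 0.0505] / 0.2776 = 0.8011 which rounds to 0.80
d₂ = d₁ − σ√T = 0.8011 − 0.2776 = 0.5235 which rounds to 0.52
e^(−rT) = e^(−0.018·0.6667) = 0.9881
P = 320·0.9881·N(-0.52) − 380·N(-0.80) = 320·0.9881·0.3015 − 380·0.2119 = 95.3319 − 80.5220 = 14.8099

$14.81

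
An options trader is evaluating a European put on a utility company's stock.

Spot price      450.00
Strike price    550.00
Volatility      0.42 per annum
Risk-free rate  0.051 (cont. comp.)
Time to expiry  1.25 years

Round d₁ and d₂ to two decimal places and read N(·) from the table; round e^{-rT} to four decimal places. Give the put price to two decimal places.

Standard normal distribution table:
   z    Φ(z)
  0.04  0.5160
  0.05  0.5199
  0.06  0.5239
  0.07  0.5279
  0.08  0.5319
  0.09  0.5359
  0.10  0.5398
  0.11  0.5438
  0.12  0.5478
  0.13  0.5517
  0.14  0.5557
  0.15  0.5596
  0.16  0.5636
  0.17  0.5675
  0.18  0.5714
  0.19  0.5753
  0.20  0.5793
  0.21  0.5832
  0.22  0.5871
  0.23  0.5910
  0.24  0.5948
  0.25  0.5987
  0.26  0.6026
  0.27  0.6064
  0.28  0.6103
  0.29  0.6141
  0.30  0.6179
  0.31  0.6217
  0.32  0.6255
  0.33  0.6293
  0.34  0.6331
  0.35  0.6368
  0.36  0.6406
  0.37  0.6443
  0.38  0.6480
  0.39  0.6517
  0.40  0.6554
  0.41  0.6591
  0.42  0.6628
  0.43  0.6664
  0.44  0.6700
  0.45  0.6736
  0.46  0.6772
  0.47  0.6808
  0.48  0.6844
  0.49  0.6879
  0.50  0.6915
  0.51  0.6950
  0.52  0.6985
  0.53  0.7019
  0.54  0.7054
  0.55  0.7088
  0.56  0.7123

126.43

σ√T = 0.42·√1.25 = 0.4696
d₁ = [ln(450/550) + (0.051 + 0.42²/2)·1.25] / 0.4696 = [-0.2007 + 0.1740] / 0.4696 = -0.0568 → -0.06
d₂ = d₁ − σ√T = -0.0568 − 0.4696 = -0.5264 → -0.53
exp(−rT) = exp(−0.051·1.25) = 0.9382
N(−d₂) = N(0.53) = 0.7019;  N(−d₁) = N(0.06) = 0.5239
P = 550·0.9382·0.7019 − 450·0.5239 = 362.1874 − 235.7550 = 126.4324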